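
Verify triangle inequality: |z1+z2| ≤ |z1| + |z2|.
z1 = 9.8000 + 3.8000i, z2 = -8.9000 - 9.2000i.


|z1| = sqrt(9.8^2 + 3.8^2) = sqrt(110.48) = 10.5109
|z2| = sqrt((-8.9)^2 + (-9.2)^2) = sqrt(163.85) = 12.8004
z1+z2 = 0.9000 - 5.4000i
|z1+z2| = sqrt(29.97) = 5.4745
|z1|+|z2| = 10.5109 + 12.8004 = 23.3113

|z1+z2| = 5.4745 ≤ |z1|+|z2| = 23.3113 (verified)


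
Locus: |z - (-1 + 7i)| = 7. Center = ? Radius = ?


|z - z0| = r is a circle with center z0 and radius r.
Center = (-1, 7), radius = 7

Circle with center (-1, 7) and radius 7


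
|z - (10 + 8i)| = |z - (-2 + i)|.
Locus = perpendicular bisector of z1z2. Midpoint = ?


Equal distances means the locus is the perpendicular bisector of z1 and z2.
Midpoint = ((10+(-2))/2, (8+1)/2) = (4.0000, 4.5000)

Perpendicular bisector through (4.0000, 4.5000)


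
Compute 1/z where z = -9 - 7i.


|z|^2 = 81+49 = 130
1/z = (-9 + 7i)/130

1/z = -0.0692 + 0.0538i


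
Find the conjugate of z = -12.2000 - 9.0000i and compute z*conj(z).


z_bar = -12.2000 + 9.0000i
z*z_bar = (-12.2)^2 + (-9)^2 = 148.84 + 81 = 229.84

z_bar = -12.2000 + 9.0000i, z*z_bar = 229.84


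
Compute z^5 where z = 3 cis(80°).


r^5 = 3^5 = 243
n*theta = 5*80° = 400° = 40° (mod 360)
a = 243*cos(40°) = 186.1488
b = 243*sin(40°) = 156.1974

243 cis(40°) = 186.1488 + 156.1974i


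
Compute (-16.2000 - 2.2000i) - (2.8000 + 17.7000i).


Real: -16.2 - 2.8 = -19
Imag: -2.2 - 17.7 = -19.9

-19.0000 - 19.9000i


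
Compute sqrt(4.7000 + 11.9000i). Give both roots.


|z| = sqrt(22.09+141.61) = 12.7945
sqrt((|z|+a)/2) = sqrt((12.7945+4.7)/2) = sqrt(8.7473) = 2.9576
sqrt((|z|-a)/2) = sqrt((12.7945-4.7)/2) = sqrt(4.0473) = 2.0118

±(2.9576 + 2.0118i) i.e. 2.9576 + 2.0118i and -2.9576 - 2.0118i


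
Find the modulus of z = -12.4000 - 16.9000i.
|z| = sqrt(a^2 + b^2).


|z| = sqrt((-12.4)^2 + (-16.9)^2) = sqrt(153.76 + 285.61) = sqrt(439.37) = 20.9612

|z| = 20.9612


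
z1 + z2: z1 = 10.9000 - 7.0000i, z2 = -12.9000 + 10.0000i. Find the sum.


Real: 10.9 - 12.9 = -2
Imag: -7 + 10 = 3

-2.0000 + 3.0000i


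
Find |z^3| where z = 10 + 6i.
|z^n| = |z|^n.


|z| = sqrt(100+36) = sqrt(136) = 11.6619
|z^3| = |z|^3 = (sqrt(136))^3 = 136*sqrt(136)

|z^3| = 136*sqrt(136) ≈ 1586.0189


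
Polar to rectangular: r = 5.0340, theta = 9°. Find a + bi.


a = 5.0340*cos(9°) = 5.0340*0.98769 = 4.9720
b = 5.0340*sin(9°) = 5.0340*0.15643 = 0.7875

4.9720 + 0.7875i


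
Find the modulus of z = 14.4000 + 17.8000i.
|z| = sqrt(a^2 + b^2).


|z| = sqrt(14.4^2 + 17.8^2) = sqrt(207.36 + 316.84) = sqrt(524.2) = 22.8954

|z| = 22.8954


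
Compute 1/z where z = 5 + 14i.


|z|^2 = 25+196 = 221
1/z = (5 - 14i)/221

1/z = 0.0226 - 0.0633i


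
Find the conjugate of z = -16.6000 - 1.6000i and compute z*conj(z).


z_bar = -16.6000 + 1.6000i
z*z_bar = (-16.6)^2 + (-1.6)^2 = 275.56 + 2.56 = 278.12

z_bar = -16.6000 + 1.6000i, z*z_bar = 278.12


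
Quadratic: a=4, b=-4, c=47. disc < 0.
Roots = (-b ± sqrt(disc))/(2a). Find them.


disc = (-4)^2 - 4*4*47 = 16 - 752 = -736
sqrt(|disc|) = sqrt(736) = 27.1293
Real part = 4/(2*4) = 0.5000
Imag part = 27.1293/(2*4) = 3.3912

0.5000 ± 3.3912i


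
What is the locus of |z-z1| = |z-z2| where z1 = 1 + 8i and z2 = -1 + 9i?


Equal distances means the locus is the perpendicular bisector of z1 and z2.
Midpoint = ((1+(-1))/2, (8+9)/2) = (0, 8.5000)

Perpendicular bisector through (0, 8.5000)


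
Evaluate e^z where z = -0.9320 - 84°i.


e^-0.9320 = 0.3938
cos(-84°) = 0.1045
sin(-84°) = -0.9945
Real = 0.3938*0.1045 = 0.0412
Imag = 0.3938*(-0.9945) = -0.3916

0.0412 - 0.3916i


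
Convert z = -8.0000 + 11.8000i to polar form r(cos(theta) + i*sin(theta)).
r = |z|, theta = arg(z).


r = sqrt(64+139.24) = sqrt(203.24) = 14.2562
theta = atan2(11.8, -8) = 124.1359 degrees

r = 14.2562, theta = 124.1359 degrees


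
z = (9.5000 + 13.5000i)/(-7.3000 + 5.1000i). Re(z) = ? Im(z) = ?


Multiply by conjugate: (9.5000 + 13.5000i)(-7.3000 - 5.1000i) / ((-7.3)^2 + 5.1^2)
Numerator real = 9.5*(-7.3) + 13.5*5.1 = -0.5
Numerator imag = 13.5*(-7.3) - 9.5*5.1 = -147
Denominator = 79.3
Re(z) = -0.5/79.3 = -0.0063
Im(z) = -147/79.3 = -1.8537

Re(z) = -0.0063, Im(z) = -1.8537


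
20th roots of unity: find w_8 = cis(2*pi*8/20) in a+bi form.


Angle = 360*8/20 = 144°
a = cos(144°) = -0.8090
b = sin(144°) = 0.5878

-0.8090 + 0.5878i


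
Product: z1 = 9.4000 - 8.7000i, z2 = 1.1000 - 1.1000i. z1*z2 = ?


Real = 9.4*1.1 - (-8.7)*(-1.1) = 10.34 - 9.57 = 0.77
Imag = 9.4*(-1.1) + 1.1*(-8.7) = -10.34 - (9.57) = -19.91

0.7700 - 19.9100i


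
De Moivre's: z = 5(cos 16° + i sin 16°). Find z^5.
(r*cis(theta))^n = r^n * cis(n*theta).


r^5 = 5^5 = 3125
n*theta = 5*16° = 80° = 80° (mod 360)
a = 3125*cos(80°) = 542.6506
b = 3125*sin(80°) = 3077.5242

3125 cis(80°) = 542.6506 + 3077.5242i


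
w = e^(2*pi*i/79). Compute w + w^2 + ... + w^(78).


With w = e^(2*pi*i/79), all 79 of the 79th roots of unity w^0 = 1, w, ..., w^(78) sum to 0: 1 + w + ... + w^(78) = (1 - w^79)/(1 - w) = 0 since w^79 = 1, w ≠ 1.
Removing the root 1: w + w^2 + ... + w^(78) = 0 - 1 = -1

Sum = -1


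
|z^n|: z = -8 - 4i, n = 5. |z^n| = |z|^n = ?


|z| = sqrt(64+16) = sqrt(80) = 8.9443
|z^5| = |z|^5 = (sqrt(80))^5 = 80^2 * sqrt(80) = 6400*sqrt(80)

|z^5| = 6400*sqrt(80) ≈ 57243.3402


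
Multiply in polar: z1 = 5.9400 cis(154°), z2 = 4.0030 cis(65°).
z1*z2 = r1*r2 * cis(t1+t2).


r = 5.9400 * 4.0030 = 23.7778
theta = 154° + 65° = 219° = 219° (mod 360)

23.7778 cis(219°)


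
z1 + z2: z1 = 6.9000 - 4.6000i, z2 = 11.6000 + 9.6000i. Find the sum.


Real: 6.9 + 11.6 = 18.5
Imag: -4.6 + 9.6 = 5

18.5000 + 5.0000i


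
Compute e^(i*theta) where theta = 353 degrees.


cos(353°) = 0.9925
sin(353°) = -0.1219

e^(i*353°) = 0.9925 - 0.1219i


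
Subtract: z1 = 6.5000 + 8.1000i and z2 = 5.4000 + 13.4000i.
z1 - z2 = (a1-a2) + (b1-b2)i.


Real: 6.5 - 5.4 = 1.1
Imag: 8.1 - 13.4 = -5.3

1.1000 - 5.3000i


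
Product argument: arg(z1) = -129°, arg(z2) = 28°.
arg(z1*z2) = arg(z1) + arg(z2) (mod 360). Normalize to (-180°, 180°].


arg(z1*z2) = -129° + 28° = -101°
Normalized to (-180°, 180°]: -101°

-101°


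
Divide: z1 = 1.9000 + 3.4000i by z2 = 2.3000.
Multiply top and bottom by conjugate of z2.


Conjugate of z2 = 2.3000
Numerator: (1.9000 + 3.4000i)(2.3000) = 4.3700 + 7.8200i
Denominator: 2.3^2 + 0^2 = 5.29
Result = (4.3700 + 7.8200i)/5.29

0.8261 + 1.4783i


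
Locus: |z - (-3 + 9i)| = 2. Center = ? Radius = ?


|z - z0| = r is a circle with center z0 and radius r.
Center = (-3, 9), radius = 2

Circle with center (-3, 9) and radius 2


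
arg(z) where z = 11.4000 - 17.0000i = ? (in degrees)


Re = 11.4, Im = -17
arg = atan2(-17, 11.4) = -56.1547 degrees

arg(z) = -56.1547 degrees


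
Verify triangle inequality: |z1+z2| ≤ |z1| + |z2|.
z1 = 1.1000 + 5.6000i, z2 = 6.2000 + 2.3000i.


|z1| = sqrt(1.1^2 + 5.6^2) = sqrt(32.57) = 5.7070
|z2| = sqrt(6.2^2 + 2.3^2) = sqrt(43.73) = 6.6129
z1+z2 = 7.3000 + 7.9000i
|z1+z2| = sqrt(115.7) = 10.7564
|z1|+|z2| = 5.7070 + 6.6129 = 12.3199

|z1+z2| = 10.7564 ≤ |z1|+|z2| = 12.3199 (verified)


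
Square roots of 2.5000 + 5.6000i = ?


|z| = sqrt(6.25+31.36) = 6.1327
sqrt((|z|+a)/2) = sqrt((6.1327+2.5)/2) = sqrt(4.3163) = 2.0776
sqrt((|z|-a)/2) = sqrt((6.1327-2.5)/2) = sqrt(1.8163) = 1.3477

±(2.0776 + 1.3477i) i.e. 2.0776 + 1.3477i and -2.0776 - 1.3477i


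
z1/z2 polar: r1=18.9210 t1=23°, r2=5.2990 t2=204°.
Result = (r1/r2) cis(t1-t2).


r = 18.9210 / 5.2990 = 3.5707
theta = 23° - 204° = -181° = 179° (mod 360)

3.5707 cis(179°)


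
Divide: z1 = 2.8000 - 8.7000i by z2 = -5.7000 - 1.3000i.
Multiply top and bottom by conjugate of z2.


Conjugate of z2 = -5.7000 + 1.3000i
Numerator: (2.8000 - 8.7000i)(-5.7000 + 1.3000i) = -4.6500 + 53.2300i
Denominator: (-5.7)^2 + (-1.3)^2 = 34.18
Result = (-4.6500 + 53.2300i)/34.18

-0.1360 + 1.5573i


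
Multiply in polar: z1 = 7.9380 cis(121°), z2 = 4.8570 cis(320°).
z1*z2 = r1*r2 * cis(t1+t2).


r = 7.9380 * 4.8570 = 38.5549
theta = 121° + 320° = 441° = 81° (mod 360)

38.5549 cis(81°)


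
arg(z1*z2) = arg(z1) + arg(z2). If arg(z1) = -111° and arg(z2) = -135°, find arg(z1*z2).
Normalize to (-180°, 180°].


arg(z1*z2) = -111° - 135° = -246°
Normalized to (-180°, 180°]: 114°

114°


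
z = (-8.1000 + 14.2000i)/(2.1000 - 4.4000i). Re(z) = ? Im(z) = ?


Multiply by conjugate: (-8.1000 + 14.2000i)(2.1000 + 4.4000i) / (2.1^2 + (-4.4)^2)
Numerator real = -8.1*2.1 + 14.2*(-4.4) = -79.49
Numerator imag = 14.2*2.1 - (-8.1)*(-4.4) = -5.82
Denominator = 23.77
Re(z) = -79.49/23.77 = -3.3441
Im(z) = -5.82/23.77 = -0.2448

Re(z) = -3.3441, Im(z) = -0.2448


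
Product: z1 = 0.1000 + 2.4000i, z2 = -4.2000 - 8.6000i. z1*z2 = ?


Real = 0.1*(-4.2) - 2.4*(-8.6) = -0.42 - (-20.64) = 20.22
Imag = 0.1*(-8.6) - (4.2)*2.4 = -0.86 - (10.08) = -10.94

20.2200 - 10.9400i


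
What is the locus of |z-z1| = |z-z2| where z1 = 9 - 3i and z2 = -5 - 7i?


Equal distances means the locus is the perpendicular bisector of z1 and z2.
Midpoint = ((9+(-5))/2, (-3+(-7))/2) = (2.0000, -5.0000)

Perpendicular bisector through (2.0000, -5.0000)


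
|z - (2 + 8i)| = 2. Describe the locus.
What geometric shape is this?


|z - z0| = r is a circle with center z0 and radius r.
Center = (2, 8), radius = 2

Circle with center (2, 8) and radius 2


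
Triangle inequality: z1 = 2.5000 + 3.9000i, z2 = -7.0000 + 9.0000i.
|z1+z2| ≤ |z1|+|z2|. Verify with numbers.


|z1| = sqrt(2.5^2 + 3.9^2) = sqrt(21.46) = 4.6325
|z2| = sqrt((-7)^2 + 9^2) = sqrt(130) = 11.4018
z1+z2 = -4.5000 + 12.9000i
|z1+z2| = sqrt(186.66) = 13.6624
|z1|+|z2| = 4.6325 + 11.4018 = 16.0343

|z1+z2| = 13.6624 ≤ |z1|+|z2| = 16.0343 (verified)


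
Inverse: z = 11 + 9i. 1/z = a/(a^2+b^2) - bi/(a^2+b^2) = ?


|z|^2 = 121+81 = 202
1/z = (11 - 9i)/202

1/z = 0.0545 - 0.0446i


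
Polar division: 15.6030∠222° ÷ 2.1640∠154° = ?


r = 15.6030 / 2.1640 = 7.2103
theta = 222° - 154° = 68° = 68° (mod 360)

7.2103 cis(68°)


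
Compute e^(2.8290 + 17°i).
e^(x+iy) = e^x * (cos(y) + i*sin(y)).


e^2.8290 = 16.9285
cos(17°) = 0.956305
sin(17°) = 0.29237
Real = 16.9285*0.956305 = 16.1888
Imag = 16.9285*0.29237 = 4.9494

16.1888 + 4.9494i


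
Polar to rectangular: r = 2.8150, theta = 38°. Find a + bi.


a = 2.8150*cos(38°) = 2.8150*0.788011 = 2.2183
b = 2.8150*sin(38°) = 2.8150*0.61566 = 1.7331

2.2183 + 1.7331i


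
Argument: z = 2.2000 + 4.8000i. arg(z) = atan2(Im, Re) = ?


Re = 2.2, Im = 4.8
arg = atan2(4.8, 2.2) = 65.3764 degrees

arg(z) = 65.3764 degrees


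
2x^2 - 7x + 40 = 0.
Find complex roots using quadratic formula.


disc = (-7)^2 - 4*2*40 = 49 - 320 = -271
sqrt(|disc|) = sqrt(271) = 16.4621
Real part = 7/(2*2) = 1.7500
Imag part = 16.4621/(2*2) = 4.1155

1.7500 ± 4.1155i


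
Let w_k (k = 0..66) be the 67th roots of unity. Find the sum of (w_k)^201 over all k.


The roots are w_k = w^k with w = e^(2*pi*i/67), and (w^k)^201 = (w^201)^k.
So S = 1 + u + u^2 + ... + u^(66) with u = w^201.
201 = 3*67 + 0, so 201 is a multiple of 67 and u = (w^67)^3 = 1.
Every one of the 67 terms equals 1: S = 67

S = 67


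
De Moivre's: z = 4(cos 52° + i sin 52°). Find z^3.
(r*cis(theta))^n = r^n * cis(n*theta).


r^3 = 4^3 = 64
n*theta = 3*52° = 156° = 156° (mod 360)
a = 64*cos(156°) = -58.4669
b = 64*sin(156°) = 26.0311

64 cis(156°) = -58.4669 + 26.0311i


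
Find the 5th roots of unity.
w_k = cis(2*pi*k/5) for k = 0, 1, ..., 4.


The 5th roots of unity are cis(360k/5°) for k=0..4
Angle step = 360/5 = 72°
Primitive root: cis(72°)
Primitive root = 0.3090 + 0.9511i

5 roots at angles: 0°, 72°, 144°, 216°, 288°


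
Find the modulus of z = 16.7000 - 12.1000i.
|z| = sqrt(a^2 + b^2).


|z| = sqrt(16.7^2 + (-12.1)^2) = sqrt(278.89 + 146.41) = sqrt(425.3) = 20.6228

|z| = 20.6228


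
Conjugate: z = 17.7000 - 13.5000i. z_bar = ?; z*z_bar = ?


z_bar = 17.7000 + 13.5000i
z*z_bar = 17.7^2 + (-13.5)^2 = 313.29 + 182.25 = 495.54

z_bar = 17.7000 + 13.5000i, z*z_bar = 495.54


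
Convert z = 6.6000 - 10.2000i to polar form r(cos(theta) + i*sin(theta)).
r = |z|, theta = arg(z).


r = sqrt(43.56+104.04) = sqrt(147.6) = 12.1491
theta = atan2(-10.2, 6.6) = -57.0948 degrees

r = 12.1491, theta = -57.0948 degrees


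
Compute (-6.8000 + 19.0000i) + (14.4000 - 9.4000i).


Real: -6.8 + 14.4 = 7.6
Imag: 19 - 9.4 = 9.6

7.6000 + 9.6000i


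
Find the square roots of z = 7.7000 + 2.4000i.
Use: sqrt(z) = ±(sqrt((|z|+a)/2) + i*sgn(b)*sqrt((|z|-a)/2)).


|z| = sqrt(59.29+5.76) = 8.0654
sqrt((|z|+a)/2) = sqrt((8.0654+7.7)/2) = sqrt(7.8827) = 2.8076
sqrt((|z|-a)/2) = sqrt((8.0654-7.7)/2) = sqrt(0.1827) = 0.4274

±(2.8076 + 0.4274i) i.e. 2.8076 + 0.4274i and -2.8076 - 0.4274i


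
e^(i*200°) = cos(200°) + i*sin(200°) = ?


cos(200°) = -0.9397
sin(200°) = -0.3420

e^(i*200°) = -0.9397 - 0.3420i


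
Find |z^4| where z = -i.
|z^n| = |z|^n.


|z| = sqrt(0+1) = sqrt(1) = 1
|z^4| = |z|^4 = 1^4 = 1

|z^4| = 1


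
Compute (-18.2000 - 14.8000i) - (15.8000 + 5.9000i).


Real: -18.2 - 15.8 = -34
Imag: -14.8 - 5.9 = -20.7

-34.0000 - 20.7000i


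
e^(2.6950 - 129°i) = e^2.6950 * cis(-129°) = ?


e^2.6950 = 14.8055
cos(-129°) = -0.62932
sin(-129°) = -0.777146
Real = 14.8055*(-0.62932) = -9.3174
Imag = 14.8055*(-0.777146) = -11.5060

-9.3174 - 11.5060i


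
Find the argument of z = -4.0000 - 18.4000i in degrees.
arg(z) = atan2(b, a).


Re = -4, Im = -18.4
arg = atan2(-18.4, -4) = -102.2648 degrees

arg(z) = -102.2648 degrees


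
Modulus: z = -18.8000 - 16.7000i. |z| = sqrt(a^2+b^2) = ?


|z| = sqrt((-18.8)^2 + (-16.7)^2) = sqrt(353.44 + 278.89) = sqrt(632.33) = 25.1462

|z| = 25.1462


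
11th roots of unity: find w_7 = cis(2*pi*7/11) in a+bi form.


Angle = 360*7/11 = 229.0909°
a = cos(229.0909°) = -0.6549
b = sin(229.0909°) = -0.7557

-0.6549 - 0.7557i


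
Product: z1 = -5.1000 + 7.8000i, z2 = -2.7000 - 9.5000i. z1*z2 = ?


Real = -5.1*(-2.7) - 7.8*(-9.5) = 13.77 - (-74.1) = 87.87
Imag = -5.1*(-9.5) - (2.7)*7.8 = 48.45 - (21.06) = 27.39

87.8700 + 27.3900i


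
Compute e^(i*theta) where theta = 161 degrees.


cos(161°) = -0.9455
sin(161°) = 0.3256

e^(i*161°) = -0.9455 + 0.3256i


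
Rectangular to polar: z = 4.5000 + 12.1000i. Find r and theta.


r = sqrt(20.25+146.41) = sqrt(166.66) = 12.9097
theta = atan2(12.1, 4.5) = 69.5998 degrees

r = 12.9097, theta = 69.5998 degrees


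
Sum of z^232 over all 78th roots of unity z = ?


The roots are w_k = w^k with w = e^(2*pi*i/78), and (w^k)^232 = (w^232)^k.
So S = 1 + u + u^2 + ... + u^(77) with u = w^232.
232 = 2*78 + 76, so 232 is not a multiple of 78: u = (w^78)^2 * w^76 = w^76 ≠ 1 (w is a primitive 78th root), while u^78 = (w^78)^232 = 1.
Geometric series: S = (1 - u^78)/(1 - u) = (1 - 1)/(1 - u) = 0

S = 0


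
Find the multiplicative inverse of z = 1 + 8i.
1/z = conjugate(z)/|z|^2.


|z|^2 = 1+64 = 65
1/z = (1 - 8i)/65

1/z = 0.0154 - 0.1231i


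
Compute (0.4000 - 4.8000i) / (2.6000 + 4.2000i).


Conjugate of z2 = 2.6000 - 4.2000i
Numerator: (0.4000 - 4.8000i)(2.6000 - 4.2000i) = -19.1200 - 14.1600i
Denominator: 2.6^2 + 4.2^2 = 24.4
Result = (-19.1200 - 14.1600i)/24.4

-0.7836 - 0.5803i


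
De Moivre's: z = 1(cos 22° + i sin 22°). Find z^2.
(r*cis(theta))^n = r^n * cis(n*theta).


r^2 = 1^2 = 1
n*theta = 2*22° = 44° = 44° (mod 360)
a = 1*cos(44°) = 0.7193
b = 1*sin(44°) = 0.6947

1 cis(44°) = 0.7193 + 0.6947i


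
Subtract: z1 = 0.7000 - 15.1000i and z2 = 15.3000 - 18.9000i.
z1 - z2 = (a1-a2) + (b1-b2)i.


Real: 0.7 - 15.3 = -14.6
Imag: -15.1 + 18.9 = 3.8

-14.6000 + 3.8000i


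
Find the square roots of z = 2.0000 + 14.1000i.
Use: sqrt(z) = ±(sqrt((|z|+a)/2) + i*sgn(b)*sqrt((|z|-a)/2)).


|z| = sqrt(4+198.81) = 14.2411
sqrt((|z|+a)/2) = sqrt((14.2411+2)/2) = sqrt(8.1206) = 2.8497
sqrt((|z|-a)/2) = sqrt((14.2411-2)/2) = sqrt(6.1206) = 2.4740

±(2.8497 + 2.4740i) i.e. 2.8497 + 2.4740i and -2.8497 - 2.4740i


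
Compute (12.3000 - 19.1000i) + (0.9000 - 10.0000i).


Real: 12.3 + 0.9 = 13.2
Imag: -19.1 - 10 = -29.1

13.2000 - 29.1000i


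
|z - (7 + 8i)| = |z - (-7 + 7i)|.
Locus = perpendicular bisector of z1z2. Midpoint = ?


Equal distances means the locus is the perpendicular bisector of z1 and z2.
Midpoint = ((7+(-7))/2, (8+7)/2) = (0, 7.5000)

Perpendicular bisector through (0, 7.5000)


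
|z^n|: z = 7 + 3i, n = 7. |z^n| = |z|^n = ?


|z| = sqrt(49+9) = sqrt(58) = 7.6158
|z^7| = |z|^7 = (sqrt(58))^7 = 58^3 * sqrt(58) = 195112*sqrt(58)

|z^7| = 195112*sqrt(58) ≈ 1485928.7222


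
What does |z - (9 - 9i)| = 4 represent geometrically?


|z - z0| = r is a circle with center z0 and radius r.
Center = (9, -9), radius = 4

Circle with center (9, -9) and radius 4


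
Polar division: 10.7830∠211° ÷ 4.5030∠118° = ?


r = 10.7830 / 4.5030 = 2.3946
theta = 211° - 118° = 93° = 93° (mod 360)

2.3946 cis(93°)


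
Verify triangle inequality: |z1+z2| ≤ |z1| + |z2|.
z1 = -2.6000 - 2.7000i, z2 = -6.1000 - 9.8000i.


|z1| = sqrt((-2.6)^2 + (-2.7)^2) = sqrt(14.05) = 3.7483
|z2| = sqrt((-6.1)^2 + (-9.8)^2) = sqrt(133.25) = 11.5434
z1+z2 = -8.7000 - 12.5000i
|z1+z2| = sqrt(231.94) = 15.2296
|z1|+|z2| = 3.7483 + 11.5434 = 15.2917

|z1+z2| = 15.2296 ≤ |z1|+|z2| = 15.2917 (verified)


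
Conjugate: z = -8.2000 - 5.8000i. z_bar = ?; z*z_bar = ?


z_bar = -8.2000 + 5.8000i
z*z_bar = (-8.2)^2 + (-5.8)^2 = 67.24 + 33.64 = 100.88

z_bar = -8.2000 + 5.8000i, z*z_bar = 100.88


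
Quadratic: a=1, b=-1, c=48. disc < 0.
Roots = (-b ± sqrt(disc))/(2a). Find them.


disc = (-1)^2 - 4*1*48 = 1 - 192 = -191
sqrt(|disc|) = sqrt(191) = 13.8203
Real part = 1/(2*1) = 0.5000
Imag part = 13.8203/(2*1) = 6.9101

0.5000 ± 6.9101i


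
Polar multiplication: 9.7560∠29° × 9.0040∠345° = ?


r = 9.7560 * 9.0040 = 87.8430
theta = 29° + 345° = 374° = 14° (mod 360)

87.8430 cis(14°)


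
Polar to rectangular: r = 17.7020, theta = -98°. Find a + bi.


a = 17.7020*cos(-98°) = 17.7020*(-0.13917) = -2.4636
b = 17.7020*sin(-98°) = 17.7020*(-0.990268) = -17.5297

-2.4636 - 17.5297i


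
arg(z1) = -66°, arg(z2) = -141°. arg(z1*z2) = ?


arg(z1*z2) = -66° - 141° = -207°
Normalized to (-180°, 180°]: 153°

153°


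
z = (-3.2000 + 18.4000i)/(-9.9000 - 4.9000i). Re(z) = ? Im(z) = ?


Multiply by conjugate: (-3.2000 + 18.4000i)(-9.9000 + 4.9000i) / ((-9.9)^2 + (-4.9)^2)
Numerator real = -3.2*(-9.9) + 18.4*(-4.9) = -58.48
Numerator imag = 18.4*(-9.9) - (-3.2)*(-4.9) = -197.84
Denominator = 122.02
Re(z) = -58.48/122.02 = -0.4793
Im(z) = -197.84/122.02 = -1.6214

Re(z) = -0.4793, Im(z) = -1.6214


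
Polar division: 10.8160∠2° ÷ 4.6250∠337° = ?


r = 10.8160 / 4.6250 = 2.3386
theta = 2° - 337° = -335° = 25° (mod 360)

2.3386 cis(25°)


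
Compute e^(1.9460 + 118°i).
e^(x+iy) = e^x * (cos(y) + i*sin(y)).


e^1.9460 = 7.0006
cos(118°) = -0.46947
sin(118°) = 0.88295
Real = 7.0006*(-0.46947) = -3.2866
Imag = 7.0006*0.88295 = 6.1812

-3.2866 + 6.1812i


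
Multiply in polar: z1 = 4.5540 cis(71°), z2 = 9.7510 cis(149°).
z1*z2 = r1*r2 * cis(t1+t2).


r = 4.5540 * 9.7510 = 44.4061
theta = 71° + 149° = 220° = 220° (mod 360)

44.4061 cis(220°)


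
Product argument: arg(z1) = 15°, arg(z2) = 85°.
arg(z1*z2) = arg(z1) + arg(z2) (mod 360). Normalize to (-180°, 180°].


arg(z1*z2) = 15° + 85° = 100°
Normalized to (-180°, 180°]: 100°

100°


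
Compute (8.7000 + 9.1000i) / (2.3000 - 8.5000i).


Conjugate of z2 = 2.3000 + 8.5000i
Numerator: (8.7000 + 9.1000i)(2.3000 + 8.5000i) = -57.3400 + 94.8800i
Denominator: 2.3^2 + (-8.5)^2 = 77.54
Result = (-57.3400 + 94.8800i)/77.54

-0.7395 + 1.2236i


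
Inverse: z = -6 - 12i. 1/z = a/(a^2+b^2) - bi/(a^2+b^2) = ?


|z|^2 = 36+144 = 180
1/z = (-6 + 12i)/180

1/z = -0.0333 + 0.0667i


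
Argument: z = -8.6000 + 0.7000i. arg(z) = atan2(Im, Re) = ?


Re = -8.6, Im = 0.7
arg = atan2(0.7, -8.6) = 175.3466 degrees

arg(z) = 175.3466 degrees


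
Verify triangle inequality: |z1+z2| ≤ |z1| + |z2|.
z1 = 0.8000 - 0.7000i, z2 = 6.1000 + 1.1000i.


|z1| = sqrt(0.8^2 + (-0.7)^2) = sqrt(1.13) = 1.0630
|z2| = sqrt(6.1^2 + 1.1^2) = sqrt(38.42) = 6.1984
z1+z2 = 6.9000 + 0.4000i
|z1+z2| = sqrt(47.77) = 6.9116
|z1|+|z2| = 1.0630 + 6.1984 = 7.2614

|z1+z2| = 6.9116 ≤ |z1|+|z2| = 7.2614 (verified)


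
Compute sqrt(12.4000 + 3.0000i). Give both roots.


|z| = sqrt(153.76+9) = 12.7577
sqrt((|z|+a)/2) = sqrt((12.7577+12.4)/2) = sqrt(12.5789) = 3.5467
sqrt((|z|-a)/2) = sqrt((12.7577-12.4)/2) = sqrt(0.1789) = 0.4229

±(3.5467 + 0.4229i) i.e. 3.5467 + 0.4229i and -3.5467 - 0.4229i


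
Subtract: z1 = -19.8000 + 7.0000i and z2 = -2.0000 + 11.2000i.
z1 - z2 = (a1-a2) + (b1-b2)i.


Real: -19.8 + 2 = -17.8
Imag: 7 - 11.2 = -4.2

-17.8000 - 4.2000i


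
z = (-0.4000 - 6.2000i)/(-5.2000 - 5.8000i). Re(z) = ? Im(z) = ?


Multiply by conjugate: (-0.4000 - 6.2000i)(-5.2000 + 5.8000i) / ((-5.2)^2 + (-5.8)^2)
Numerator real = -0.4*(-5.2) - (6.2)*(-5.8) = 38.04
Numerator imag = -6.2*(-5.2) - (-0.4)*(-5.8) = 29.92
Denominator = 60.68
Re(z) = 38.04/60.68 = 0.6269
Im(z) = 29.92/60.68 = 0.4931

Re(z) = 0.6269, Im(z) = 0.4931


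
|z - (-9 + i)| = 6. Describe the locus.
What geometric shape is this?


|z - z0| = r is a circle with center z0 and radius r.
Center = (-9, 1), radius = 6

Circle with center (-9, 1) and radius 6


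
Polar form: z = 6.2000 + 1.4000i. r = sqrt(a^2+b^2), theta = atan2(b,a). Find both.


r = sqrt(38.44+1.96) = sqrt(40.4) = 6.3561
theta = atan2(1.4, 6.2) = 12.7244 degrees

r = 6.3561, theta = 12.7244 degrees


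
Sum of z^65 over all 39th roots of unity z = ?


The roots are w_k = w^k with w = e^(2*pi*i/39), and (w^k)^65 = (w^65)^k.
So S = 1 + u + u^2 + ... + u^(38) with u = w^65.
65 = 1*39 + 26, so 65 is not a multiple of 39: u = (w^39)^1 * w^26 = w^26 ≠ 1 (w is a primitive 39th root), while u^39 = (w^39)^65 = 1.
Geometric series: S = (1 - u^39)/(1 - u) = (1 - 1)/(1 - u) = 0

S = 0


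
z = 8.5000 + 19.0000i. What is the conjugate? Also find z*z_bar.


z_bar = 8.5000 - 19.0000i
z*z_bar = 8.5^2 + 19^2 = 72.25 + 361 = 433.25

z_bar = 8.5000 - 19.0000i, z*z_bar = 433.25


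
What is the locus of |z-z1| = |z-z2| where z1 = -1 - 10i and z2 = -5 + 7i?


Equal distances means the locus is the perpendicular bisector of z1 and z2.
Midpoint = ((-1+(-5))/2, (-10+7)/2) = (-3.0000, -1.5000)

Perpendicular bisector through (-3.0000, -1.5000)


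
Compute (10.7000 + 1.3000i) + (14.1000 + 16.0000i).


Real: 10.7 + 14.1 = 24.8
Imag: 1.3 + 16 = 17.3

24.8000 + 17.3000i


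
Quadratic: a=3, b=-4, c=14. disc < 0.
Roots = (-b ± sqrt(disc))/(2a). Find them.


disc = (-4)^2 - 4*3*14 = 16 - 168 = -152
sqrt(|disc|) = sqrt(152) = 12.3288
Real part = 4/(2*3) = 0.6667
Imag part = 12.3288/(2*3) = 2.0548

0.6667 ± 2.0548i


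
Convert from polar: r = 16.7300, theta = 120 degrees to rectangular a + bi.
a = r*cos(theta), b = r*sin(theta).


a = 16.7300*cos(120°) = 16.7300*(-0.5) = -8.3650
b = 16.7300*sin(120°) = 16.7300*0.866025 = 14.4886

-8.3650 + 14.4886i


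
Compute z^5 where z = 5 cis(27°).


r^5 = 5^5 = 3125
n*theta = 5*27° = 135° = 135° (mod 360)
a = 3125*cos(135°) = -2209.7087
b = 3125*sin(135°) = 2209.7087

3125 cis(135°) = -2209.7087 + 2209.7087i


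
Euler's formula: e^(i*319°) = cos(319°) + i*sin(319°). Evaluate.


cos(319°) = 0.7547
sin(319°) = -0.6561

e^(i*319°) = 0.7547 - 0.6561i


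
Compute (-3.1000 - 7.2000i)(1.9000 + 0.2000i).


Real = -3.1*1.9 - (-7.2)*0.2 = -5.89 - (-1.44) = -4.45
Imag = -3.1*0.2 + 1.9*(-7.2) = -0.62 - (13.68) = -14.3

-4.4500 - 14.3000i


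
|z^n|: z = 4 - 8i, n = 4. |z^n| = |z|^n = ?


|z| = sqrt(16+64) = sqrt(80) = 8.9443
|z^4| = |z|^4 = (sqrt(80))^4 = 80^2 = 6400

|z^4| = 6400


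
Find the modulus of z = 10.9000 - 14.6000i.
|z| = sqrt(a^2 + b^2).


|z| = sqrt(10.9^2 + (-14.6)^2) = sqrt(118.81 + 213.16) = sqrt(331.97) = 18.2200

|z| = 18.2200


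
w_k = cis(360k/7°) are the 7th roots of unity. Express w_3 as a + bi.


Angle = 360*3/7 = 154.2857°
a = cos(154.2857°) = -0.9010
b = sin(154.2857°) = 0.4339

-0.9010 + 0.4339i


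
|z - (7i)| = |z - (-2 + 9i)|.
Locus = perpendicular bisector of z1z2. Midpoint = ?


Equal distances means the locus is the perpendicular bisector of z1 and z2.
Midpoint = ((0+(-2))/2, (7+9)/2) = (-1.0000, 8.0000)

Perpendicular bisector through (-1.0000, 8.0000)


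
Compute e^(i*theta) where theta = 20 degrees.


cos(20°) = 0.9397
sin(20°) = 0.3420

e^(i*20°) = 0.9397 + 0.3420i


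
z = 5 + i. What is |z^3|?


|z| = sqrt(25+1) = sqrt(26) = 5.0990
|z^3| = |z|^3 = (sqrt(26))^3 = 26*sqrt(26)

|z^3| = 26*sqrt(26) ≈ 132.5745


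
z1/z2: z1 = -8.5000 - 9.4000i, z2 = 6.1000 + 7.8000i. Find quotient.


Conjugate of z2 = 6.1000 - 7.8000i
Numerator: (-8.5000 - 9.4000i)(6.1000 - 7.8000i) = -125.1700 + 8.9600i
Denominator: 6.1^2 + 7.8^2 = 98.05
Result = (-125.1700 + 8.9600i)/98.05

-1.2766 + 0.0914i


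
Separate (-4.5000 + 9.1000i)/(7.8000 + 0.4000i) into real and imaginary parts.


Multiply by conjugate: (-4.5000 + 9.1000i)(7.8000 - 0.4000i) / (7.8^2 + 0.4^2)
Numerator real = -4.5*7.8 + 9.1*0.4 = -31.46
Numerator imag = 9.1*7.8 - (-4.5)*0.4 = 72.78
Denominator = 61
Re(z) = -31.46/61 = -0.5157
Im(z) = 72.78/61 = 1.1931

Re(z) = -0.5157, Im(z) = 1.1931


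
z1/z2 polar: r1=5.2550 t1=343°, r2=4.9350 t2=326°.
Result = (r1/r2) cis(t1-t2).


r = 5.2550 / 4.9350 = 1.0648
theta = 343° - 326° = 17° = 17° (mod 360)

1.0648 cis(17°)


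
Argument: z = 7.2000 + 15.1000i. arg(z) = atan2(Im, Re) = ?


Re = 7.2, Im = 15.1
arg = atan2(15.1, 7.2) = 64.5072 degrees

arg(z) = 64.5072 degrees


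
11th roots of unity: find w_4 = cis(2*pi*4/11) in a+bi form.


Angle = 360*4/11 = 130.9091°
a = cos(130.9091°) = -0.6549
b = sin(130.9091°) = 0.7557

-0.6549 + 0.7557i


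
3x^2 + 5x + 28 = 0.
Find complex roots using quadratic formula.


disc = 5^2 - 4*3*28 = 25 - 336 = -311
sqrt(|disc|) = sqrt(311) = 17.6352
Real part = -5/(2*3) = -0.8333
Imag part = 17.6352/(2*3) = 2.9392

-0.8333 ± 2.9392i


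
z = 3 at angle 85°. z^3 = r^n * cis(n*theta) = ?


r^3 = 3^3 = 27
n*theta = 3*85° = 255° = 255° (mod 360)
a = 27*cos(255°) = -6.9881
b = 27*sin(255°) = -26.0800

27 cis(255°) = -6.9881 - 26.0800i


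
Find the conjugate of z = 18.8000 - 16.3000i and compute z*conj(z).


z_bar = 18.8000 + 16.3000i
z*z_bar = 18.8^2 + (-16.3)^2 = 353.44 + 265.69 = 619.13

z_bar = 18.8000 + 16.3000i, z*z_bar = 619.13


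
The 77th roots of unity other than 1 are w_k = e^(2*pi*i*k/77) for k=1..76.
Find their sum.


With w = e^(2*pi*i/77), all 77 of the 77th roots of unity w^0 = 1, w, ..., w^(76) sum to 0: 1 + w + ... + w^(76) = (1 - w^77)/(1 - w) = 0 since w^77 = 1, w ≠ 1.
Removing the root 1: w + w^2 + ... + w^(76) = 0 - 1 = -1

Sum = -1


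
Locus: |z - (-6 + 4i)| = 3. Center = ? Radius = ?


|z - z0| = r is a circle with center z0 and radius r.
Center = (-6, 4), radius = 3

Circle with center (-6, 4) and radius 3


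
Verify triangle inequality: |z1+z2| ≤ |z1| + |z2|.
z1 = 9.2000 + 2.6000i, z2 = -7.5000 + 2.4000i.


|z1| = sqrt(9.2^2 + 2.6^2) = sqrt(91.4) = 9.5603
|z2| = sqrt((-7.5)^2 + 2.4^2) = sqrt(62.01) = 7.8746
z1+z2 = 1.7000 + 5.0000i
|z1+z2| = sqrt(27.89) = 5.2811
|z1|+|z2| = 9.5603 + 7.8746 = 17.4349

|z1+z2| = 5.2811 ≤ |z1|+|z2| = 17.4349 (verified)


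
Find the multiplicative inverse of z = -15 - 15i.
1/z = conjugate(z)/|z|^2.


|z|^2 = 225+225 = 450
1/z = (-15 + 15i)/450

1/z = -0.0333 + 0.0333i


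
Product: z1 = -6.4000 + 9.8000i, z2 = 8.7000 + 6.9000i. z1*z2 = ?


Real = -6.4*8.7 - 9.8*6.9 = -55.68 - 67.62 = -123.3
Imag = -6.4*6.9 + 8.7*9.8 = -44.16 + 85.26 = 41.1

-123.3000 + 41.1000i


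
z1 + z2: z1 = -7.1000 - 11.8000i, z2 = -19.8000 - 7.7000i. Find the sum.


Real: -7.1 - 19.8 = -26.9
Imag: -11.8 - 7.7 = -19.5

-26.9000 - 19.5000i


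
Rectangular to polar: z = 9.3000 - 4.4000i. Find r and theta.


r = sqrt(86.49+19.36) = sqrt(105.85) = 10.2883
theta = atan2(-4.4, 9.3) = -25.3197 degrees

r = 10.2883, theta = -25.3197 degrees


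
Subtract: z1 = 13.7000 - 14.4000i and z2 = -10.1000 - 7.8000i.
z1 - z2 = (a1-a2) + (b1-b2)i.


Real: 13.7 + 10.1 = 23.8
Imag: -14.4 + 7.8 = -6.6

23.8000 - 6.6000i


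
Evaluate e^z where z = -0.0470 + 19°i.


e^-0.0470 = 0.9541
cos(19°) = 0.9455
sin(19°) = 0.32557
Real = 0.9541*0.9455 = 0.9021
Imag = 0.9541*0.32557 = 0.3106

0.9021 + 0.3106i


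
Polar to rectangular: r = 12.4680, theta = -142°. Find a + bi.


a = 12.4680*cos(-142°) = 12.4680*(-0.78801) = -9.8249
b = 12.4680*sin(-142°) = 12.4680*(-0.615661) = -7.6761

-9.8249 - 7.6761i


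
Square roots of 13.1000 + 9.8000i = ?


|z| = sqrt(171.61+96.04) = 16.3600
sqrt((|z|+a)/2) = sqrt((16.3600+13.1)/2) = sqrt(14.7300) = 3.8380
sqrt((|z|-a)/2) = sqrt((16.3600-13.1)/2) = sqrt(1.6300) = 1.2767

±(3.8380 + 1.2767i) i.e. 3.8380 + 1.2767i and -3.8380 - 1.2767i


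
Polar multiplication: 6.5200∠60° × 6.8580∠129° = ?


r = 6.5200 * 6.8580 = 44.7142
theta = 60° + 129° = 189° = 189° (mod 360)

44.7142 cis(189°)


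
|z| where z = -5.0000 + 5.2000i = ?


|z| = sqrt((-5)^2 + 5.2^2) = sqrt(25 + 27.04) = sqrt(52.04) = 7.2139

|z| = 7.2139


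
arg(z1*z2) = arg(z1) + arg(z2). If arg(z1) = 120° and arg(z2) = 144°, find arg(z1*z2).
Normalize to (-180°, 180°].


arg(z1*z2) = 120° + 144° = 264°
Normalized to (-180°, 180°]: -96°

-96°


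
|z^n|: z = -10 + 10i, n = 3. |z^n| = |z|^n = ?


|z| = sqrt(100+100) = sqrt(200) = 14.1421
|z^3| = |z|^3 = (sqrt(200))^3 = 200*sqrt(200)

|z^3| = 200*sqrt(200) ≈ 2828.4271


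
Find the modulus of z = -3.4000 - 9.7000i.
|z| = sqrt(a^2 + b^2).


|z| = sqrt((-3.4)^2 + (-9.7)^2) = sqrt(11.56 + 94.09) = sqrt(105.65) = 10.2786

|z| = 10.2786


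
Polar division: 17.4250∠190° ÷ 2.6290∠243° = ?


r = 17.4250 / 2.6290 = 6.6280
theta = 190° - 243° = -53° = 307° (mod 360)

6.6280 cis(307°)


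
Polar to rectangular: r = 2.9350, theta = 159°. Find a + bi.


a = 2.9350*cos(159°) = 2.9350*(-0.9336) = -2.7401
b = 2.9350*sin(159°) = 2.9350*0.35837 = 1.0518

-2.7401 + 1.0518i


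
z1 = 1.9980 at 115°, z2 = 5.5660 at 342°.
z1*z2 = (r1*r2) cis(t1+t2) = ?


r = 1.9980 * 5.5660 = 11.1209
theta = 115° + 342° = 457° = 97° (mod 360)

11.1209 cis(97°)


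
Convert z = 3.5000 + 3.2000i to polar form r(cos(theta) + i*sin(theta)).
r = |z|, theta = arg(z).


r = sqrt(12.25+10.24) = sqrt(22.49) = 4.7424
theta = atan2(3.2, 3.5) = 42.4362 degrees

r = 4.7424, theta = 42.4362 degrees


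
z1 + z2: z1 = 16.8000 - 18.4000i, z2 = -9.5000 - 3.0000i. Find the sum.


Real: 16.8 - 9.5 = 7.3
Imag: -18.4 - 3 = -21.4

7.3000 - 21.4000i


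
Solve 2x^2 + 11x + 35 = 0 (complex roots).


disc = 11^2 - 4*2*35 = 121 - 280 = -159
sqrt(|disc|) = sqrt(159) = 12.6095
Real part = -11/(2*2) = -2.7500
Imag part = 12.6095/(2*2) = 3.1524

-2.7500 ± 3.1524i


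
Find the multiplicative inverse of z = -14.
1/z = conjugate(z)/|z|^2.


|z|^2 = 196+0 = 196
1/z = (-14 - 0i)/196

1/z = -0.0714 + 0i


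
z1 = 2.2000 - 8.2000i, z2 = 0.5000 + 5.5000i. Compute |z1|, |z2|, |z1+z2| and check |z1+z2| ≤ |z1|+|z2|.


|z1| = sqrt(2.2^2 + (-8.2)^2) = sqrt(72.08) = 8.4900
|z2| = sqrt(0.5^2 + 5.5^2) = sqrt(30.5) = 5.5227
z1+z2 = 2.7000 - 2.7000i
|z1+z2| = sqrt(14.58) = 3.8184
|z1|+|z2| = 8.4900 + 5.5227 = 14.0127

|z1+z2| = 3.8184 ≤ |z1|+|z2| = 14.0127 (verified)


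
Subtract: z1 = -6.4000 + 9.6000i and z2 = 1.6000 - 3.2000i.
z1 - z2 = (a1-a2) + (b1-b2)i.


Real: -6.4 - 1.6 = -8
Imag: 9.6 + 3.2 = 12.8

-8.0000 + 12.8000i


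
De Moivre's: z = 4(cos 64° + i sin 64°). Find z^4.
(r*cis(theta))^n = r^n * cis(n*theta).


r^4 = 4^4 = 256
n*theta = 4*64° = 256° = 256° (mod 360)
a = 256*cos(256°) = -61.9320
b = 256*sin(256°) = -248.3957

256 cis(256°) = -61.9320 - 248.3957i


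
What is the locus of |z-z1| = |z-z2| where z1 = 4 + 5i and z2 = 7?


Equal distances means the locus is the perpendicular bisector of z1 and z2.
Midpoint = ((4+7)/2, (5+0)/2) = (5.5000, 2.5000)

Perpendicular bisector through (5.5000, 2.5000)


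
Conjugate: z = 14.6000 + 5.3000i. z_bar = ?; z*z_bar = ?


z_bar = 14.6000 - 5.3000i
z*z_bar = 14.6^2 + 5.3^2 = 213.16 + 28.09 = 241.25

z_bar = 14.6000 - 5.3000i, z*z_bar = 241.25


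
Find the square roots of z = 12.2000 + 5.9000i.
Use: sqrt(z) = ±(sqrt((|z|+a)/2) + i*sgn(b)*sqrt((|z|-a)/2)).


|z| = sqrt(148.84+34.81) = 13.5518
sqrt((|z|+a)/2) = sqrt((13.5518+12.2)/2) = sqrt(12.8759) = 3.5883
sqrt((|z|-a)/2) = sqrt((13.5518-12.2)/2) = sqrt(0.6759) = 0.8221

±(3.5883 + 0.8221i) i.e. 3.5883 + 0.8221i and -3.5883 - 0.8221i


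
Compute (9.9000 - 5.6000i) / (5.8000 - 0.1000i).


Conjugate of z2 = 5.8000 + 0.1000i
Numerator: (9.9000 - 5.6000i)(5.8000 + 0.1000i) = 57.9800 - 31.4900i
Denominator: 5.8^2 + (-0.1)^2 = 33.65
Result = (57.9800 - 31.4900i)/33.65

1.7230 - 0.9358i


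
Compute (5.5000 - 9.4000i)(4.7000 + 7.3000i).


Real = 5.5*4.7 - (-9.4)*7.3 = 25.85 - (-68.62) = 94.47
Imag = 5.5*7.3 + 4.7*(-9.4) = 40.15 - (44.18) = -4.03

94.4700 - 4.0300i


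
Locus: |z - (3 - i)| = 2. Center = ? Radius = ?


|z - z0| = r is a circle with center z0 and radius r.
Center = (3, -1), radius = 2

Circle with center (3, -1) and radius 2


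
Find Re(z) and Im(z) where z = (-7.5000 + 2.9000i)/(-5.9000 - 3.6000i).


Multiply by conjugate: (-7.5000 + 2.9000i)(-5.9000 + 3.6000i) / ((-5.9)^2 + (-3.6)^2)
Numerator real = -7.5*(-5.9) + 2.9*(-3.6) = 33.81
Numerator imag = 2.9*(-5.9) - (-7.5)*(-3.6) = -44.11
Denominator = 47.77
Re(z) = 33.81/47.77 = 0.7078
Im(z) = -44.11/47.77 = -0.9234

Re(z) = 0.7078, Im(z) = -0.9234


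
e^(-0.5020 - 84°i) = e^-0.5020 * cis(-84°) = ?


e^-0.5020 = 0.6053
cos(-84°) = 0.1045
sin(-84°) = -0.9945
Real = 0.6053*0.1045 = 0.0633
Imag = 0.6053*(-0.9945) = -0.6020

0.0633 - 0.6020i


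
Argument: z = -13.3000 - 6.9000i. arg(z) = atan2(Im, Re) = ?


Re = -13.3, Im = -6.9
arg = atan2(-6.9, -13.3) = -152.5799 degrees

arg(z) = -152.5799 degrees


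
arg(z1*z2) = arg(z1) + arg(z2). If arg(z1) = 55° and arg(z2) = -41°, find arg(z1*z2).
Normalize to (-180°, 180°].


arg(z1*z2) = 55° - 41° = 14°
Normalized to (-180°, 180°]: 14°

14°


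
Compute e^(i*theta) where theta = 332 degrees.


cos(332°) = 0.8829
sin(332°) = -0.4695

e^(i*332°) = 0.8829 - 0.4695i


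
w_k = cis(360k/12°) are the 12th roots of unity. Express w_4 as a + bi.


Angle = 360*4/12 = 120°
a = cos(120°) = -0.5000
b = sin(120°) = 0.8660

-0.5000 + 0.8660i


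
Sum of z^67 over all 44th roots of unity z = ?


The roots are w_k = w^k with w = e^(2*pi*i/44), and (w^k)^67 = (w^67)^k.
So S = 1 + u + u^2 + ... + u^(43) with u = w^67.
67 = 1*44 + 23, so 67 is not a multiple of 44: u = (w^44)^1 * w^23 = w^23 ≠ 1 (w is a primitive 44th root), while u^44 = (w^44)^67 = 1.
Geometric series: S = (1 - u^44)/(1 - u) = (1 - 1)/(1 - u) = 0

S = 0


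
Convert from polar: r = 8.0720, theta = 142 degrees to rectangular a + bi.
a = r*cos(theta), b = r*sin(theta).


a = 8.0720*cos(142°) = 8.0720*(-0.78801) = -6.3608
b = 8.0720*sin(142°) = 8.0720*0.61566 = 4.9696

-6.3608 + 4.9696i


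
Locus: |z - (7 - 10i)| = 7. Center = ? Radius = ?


|z - z0| = r is a circle with center z0 and radius r.
Center = (7, -10), radius = 7

Circle with center (7, -10) and radius 7


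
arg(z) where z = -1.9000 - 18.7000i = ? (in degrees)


Re = -1.9, Im = -18.7
arg = atan2(-18.7, -1.9) = -95.8016 degrees

arg(z) = -95.8016 degrees


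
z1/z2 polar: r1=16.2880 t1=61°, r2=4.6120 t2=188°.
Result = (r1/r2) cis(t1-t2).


r = 16.2880 / 4.6120 = 3.5317
theta = 61° - 188° = -127° = 233° (mod 360)

3.5317 cis(233°)


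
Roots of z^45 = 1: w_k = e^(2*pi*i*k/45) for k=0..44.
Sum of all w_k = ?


The sum of all 45th roots of unity is 0.
Geometric series: (1 - w^45)/(1 - w) = (1-1)/(1-w) = 0 since w^45 = 1, w ≠ 1.
Alternatively: coefficient of z^44 in z^45 - 1 is 0.

0


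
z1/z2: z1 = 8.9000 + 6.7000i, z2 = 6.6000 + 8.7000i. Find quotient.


Conjugate of z2 = 6.6000 - 8.7000i
Numerator: (8.9000 + 6.7000i)(6.6000 - 8.7000i) = 117.0300 - 33.2100i
Denominator: 6.6^2 + 8.7^2 = 119.25
Result = (117.0300 - 33.2100i)/119.25

0.9814 - 0.2785i


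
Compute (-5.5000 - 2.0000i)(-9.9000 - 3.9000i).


Real = -5.5*(-9.9) - (-2)*(-3.9) = 54.45 - 7.8 = 46.65
Imag = -5.5*(-3.9) - (9.9)*(-2) = 21.45 + 19.8 = 41.25

46.6500 + 41.2500i


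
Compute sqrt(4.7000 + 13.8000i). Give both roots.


|z| = sqrt(22.09+190.44) = 14.5784
sqrt((|z|+a)/2) = sqrt((14.5784+4.7)/2) = sqrt(9.6392) = 3.1047
sqrt((|z|-a)/2) = sqrt((14.5784-4.7)/2) = sqrt(4.9392) = 2.2224

±(3.1047 + 2.2224i) i.e. 3.1047 + 2.2224i and -3.1047 - 2.2224i


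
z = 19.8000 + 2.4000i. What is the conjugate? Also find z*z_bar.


z_bar = 19.8000 - 2.4000i
z*z_bar = 19.8^2 + 2.4^2 = 392.04 + 5.76 = 397.8

z_bar = 19.8000 - 2.4000i, z*z_bar = 397.8


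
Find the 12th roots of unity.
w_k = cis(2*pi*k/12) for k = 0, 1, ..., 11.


The 12th roots of unity are cis(360k/12°) for k=0..11
Angle step = 360/12 = 30°
Primitive root: cis(30°)
Primitive root = 0.8660 + 0.5000i

12 roots at angles: 0°, 30°, 60°, 90°, 120°, 150°, 180°, 210°, 240°, 270°, 300°, 330°


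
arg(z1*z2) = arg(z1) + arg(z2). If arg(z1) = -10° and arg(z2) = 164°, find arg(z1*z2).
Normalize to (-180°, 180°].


arg(z1*z2) = -10° + 164° = 154°
Normalized to (-180°, 180°]: 154°

154°


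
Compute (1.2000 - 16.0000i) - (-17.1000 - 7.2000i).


Real: 1.2 + 17.1 = 18.3
Imag: -16 + 7.2 = -8.8

18.3000 - 8.8000i


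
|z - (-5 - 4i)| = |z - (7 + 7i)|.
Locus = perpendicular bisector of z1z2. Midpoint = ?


Equal distances means the locus is the perpendicular bisector of z1 and z2.
Midpoint = ((-5+7)/2, (-4+7)/2) = (1.0000, 1.5000)

Perpendicular bisector through (1.0000, 1.5000)


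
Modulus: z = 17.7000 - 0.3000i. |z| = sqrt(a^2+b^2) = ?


|z| = sqrt(17.7^2 + (-0.3)^2) = sqrt(313.29 + 0.09) = sqrt(313.38) = 17.7025

|z| = 17.7025


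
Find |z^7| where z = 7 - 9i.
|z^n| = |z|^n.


|z| = sqrt(49+81) = sqrt(130) = 11.4018
|z^7| = |z|^7 = (sqrt(130))^7 = 130^3 * sqrt(130) = 2197000*sqrt(130)

|z^7| = 2197000*sqrt(130) ≈ 25049654.0894


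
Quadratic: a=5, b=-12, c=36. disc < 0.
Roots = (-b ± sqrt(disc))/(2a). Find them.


disc = (-12)^2 - 4*5*36 = 144 - 720 = -576
sqrt(|disc|) = sqrt(576) = 24.0000
Real part = 12/(2*5) = 1.2000
Imag part = 24.0000/(2*5) = 2.4000

1.2000 ± 2.4000i


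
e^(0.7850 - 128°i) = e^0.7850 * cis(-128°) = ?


e^0.7850 = 2.1924
cos(-128°) = -0.61566
sin(-128°) = -0.788
Real = 2.1924*(-0.61566) = -1.3498
Imag = 2.1924*(-0.788) = -1.7276

-1.3498 - 1.7276i


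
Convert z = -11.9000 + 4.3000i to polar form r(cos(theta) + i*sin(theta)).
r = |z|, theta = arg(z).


r = sqrt(141.61+18.49) = sqrt(160.1) = 12.6531
theta = atan2(4.3, -11.9) = 160.1330 degrees

r = 12.6531, theta = 160.1330 degrees


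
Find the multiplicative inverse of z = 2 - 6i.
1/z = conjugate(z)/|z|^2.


|z|^2 = 4+36 = 40
1/z = (2 + 6i)/40

1/z = 0.0500 + 0.1500i


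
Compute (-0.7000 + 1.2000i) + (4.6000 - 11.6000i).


Real: -0.7 + 4.6 = 3.9
Imag: 1.2 - 11.6 = -10.4

3.9000 - 10.4000i


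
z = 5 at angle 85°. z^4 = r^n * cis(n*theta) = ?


r^4 = 5^4 = 625
n*theta = 4*85° = 340° = 340° (mod 360)
a = 625*cos(340°) = 587.3079
b = 625*sin(340°) = -213.7626

625 cis(340°) = 587.3079 - 213.7626i
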